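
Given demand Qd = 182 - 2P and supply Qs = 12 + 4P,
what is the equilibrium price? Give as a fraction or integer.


At equilibrium, Qd = Qs.
182 - 2P = 12 + 4P
182 - 12 = 2P + 4P
170 = 6P
P* = 170/6 = 85/3

85/3


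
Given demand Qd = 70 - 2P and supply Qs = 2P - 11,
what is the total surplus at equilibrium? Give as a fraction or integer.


Find equilibrium: 70 - 2P = 2P - 11
70 + 11 = 4P
P* = 81/4 = 81/4
Q* = 2*81/4 - 11 = 59/2
Inverse demand: P = 35 - Q/2, so P_max = 35
Inverse supply: P = 11/2 + Q/2, so P_min = 11/2
CS = (1/2) * 59/2 * (35 - 81/4) = 3481/16
PS = (1/2) * 59/2 * (81/4 - 11/2) = 3481/16
TS = CS + PS = 3481/16 + 3481/16 = 3481/8

3481/8


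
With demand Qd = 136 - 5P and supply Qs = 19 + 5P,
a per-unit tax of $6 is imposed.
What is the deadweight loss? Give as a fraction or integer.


Pre-tax equilibrium quantity: Q* = 155/2
Post-tax equilibrium quantity: Q_tax = 125/2
Reduction in quantity: Q* - Q_tax = 15
DWL = (1/2) * tax * (Q* - Q_tax)
DWL = (1/2) * 6 * 15 = 45

45


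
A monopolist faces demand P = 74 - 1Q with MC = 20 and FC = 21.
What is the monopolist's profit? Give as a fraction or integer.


MR = MC: 74 - 2Q = 20
Q* = 27
P* = 74 - 1*27 = 47
Profit = (P* - MC)*Q* - FC
= (47 - 20)*27 - 21
= 27*27 - 21
= 729 - 21 = 708

708


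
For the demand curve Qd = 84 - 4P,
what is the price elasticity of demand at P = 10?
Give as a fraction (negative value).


dQ/dP = -4
At P = 10: Q = 84 - 4*10 = 44
E = (dQ/dP)(P/Q) = (-4)(10/44) = -10/11

-10/11


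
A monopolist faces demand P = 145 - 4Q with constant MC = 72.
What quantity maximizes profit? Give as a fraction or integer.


TR = P*Q = (145 - 4Q)Q = 145Q - 4Q^2
MR = dTR/dQ = 145 - 8Q
Set MR = MC:
145 - 8Q = 72
73 = 8Q
Q* = 73/8 = 73/8

73/8


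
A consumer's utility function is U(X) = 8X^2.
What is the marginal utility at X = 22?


MU = dU/dX = 8*2*X^(2-1)
MU = 16*X^1
At X = 22:
MU = 16 * 22^1
MU = 16 * 22 = 352

352


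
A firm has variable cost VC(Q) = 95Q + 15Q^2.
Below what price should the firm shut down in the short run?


AVC(Q) = VC(Q)/Q = 95 + 15Q
AVC is increasing in Q, so minimum AVC is at Q -> 0+.
Min AVC = 95
The firm should shut down if P < 95.

95


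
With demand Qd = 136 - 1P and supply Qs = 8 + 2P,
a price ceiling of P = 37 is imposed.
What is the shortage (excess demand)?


At P = 37:
Qd = 136 - 1*37 = 99
Qs = 8 + 2*37 = 82
Shortage = Qd - Qs = 99 - 82 = 17

17


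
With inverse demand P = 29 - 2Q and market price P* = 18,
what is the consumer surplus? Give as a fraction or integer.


Maximum willingness to pay (at Q=0): P_max = 29
Quantity demanded at P* = 18:
Q* = (29 - 18)/2 = 11/2
CS = (1/2) * Q* * (P_max - P*)
CS = (1/2) * 11/2 * (29 - 18)
CS = (1/2) * 11/2 * 11 = 121/4

121/4


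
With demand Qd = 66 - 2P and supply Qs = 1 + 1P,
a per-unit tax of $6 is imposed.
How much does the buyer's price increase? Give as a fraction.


With a per-unit tax, the buyer's price increase depends on relative slopes.
Supply slope: d = 1, Demand slope: b = 2
Buyer's price increase = d * tax / (b + d)
= 1 * 6 / (2 + 1)
= 6 / 3 = 2

2


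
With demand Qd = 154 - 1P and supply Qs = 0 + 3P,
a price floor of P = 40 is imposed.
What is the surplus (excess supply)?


At P = 40:
Qd = 154 - 1*40 = 114
Qs = 0 + 3*40 = 120
Surplus = Qs - Qd = 120 - 114 = 6

6


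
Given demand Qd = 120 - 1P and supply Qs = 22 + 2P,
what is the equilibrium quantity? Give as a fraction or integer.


First find equilibrium price:
120 - 1P = 22 + 2P
P* = 98/3 = 98/3
Then substitute into demand:
Q* = 120 - 1 * 98/3 = 262/3

262/3


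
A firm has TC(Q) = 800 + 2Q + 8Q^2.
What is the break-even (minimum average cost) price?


AC(Q) = 800/Q + 2 + 8Q
To minimize: dAC/dQ = -800/Q^2 + 8 = 0
Q^2 = 800/8 = 100
Q* = 10
Min AC = 800/10 + 2 + 8*10
Min AC = 80 + 2 + 80 = 162

162


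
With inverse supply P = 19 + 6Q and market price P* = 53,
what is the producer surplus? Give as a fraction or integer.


Minimum supply price (at Q=0): P_min = 19
Quantity supplied at P* = 53:
Q* = (53 - 19)/6 = 17/3
PS = (1/2) * Q* * (P* - P_min)
PS = (1/2) * 17/3 * (53 - 19)
PS = (1/2) * 17/3 * 34 = 289/3

289/3


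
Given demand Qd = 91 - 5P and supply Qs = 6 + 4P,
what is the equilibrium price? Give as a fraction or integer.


At equilibrium, Qd = Qs.
91 - 5P = 6 + 4P
91 - 6 = 5P + 4P
85 = 9P
P* = 85/9 = 85/9

85/9


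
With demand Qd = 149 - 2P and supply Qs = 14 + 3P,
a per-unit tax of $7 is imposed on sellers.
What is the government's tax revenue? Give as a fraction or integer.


With tax on sellers, new supply: Qs' = 14 + 3(P - 7)
= 3P - 7
New equilibrium quantity:
Q_new = 433/5
Tax revenue = tax * Q_new = 7 * 433/5 = 3031/5

3031/5


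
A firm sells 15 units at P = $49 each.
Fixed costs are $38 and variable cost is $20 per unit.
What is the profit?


Total Revenue = P * Q = 49 * 15 = $735
Total Cost = FC + VC*Q = 38 + 20*15 = $338
Profit = TR - TC = 735 - 338 = $397

$397


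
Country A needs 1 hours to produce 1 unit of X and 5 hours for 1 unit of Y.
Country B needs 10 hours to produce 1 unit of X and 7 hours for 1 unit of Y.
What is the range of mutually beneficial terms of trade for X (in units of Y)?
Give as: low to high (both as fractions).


Opportunity cost of X for Country A = hours_X / hours_Y = 1/5 = 1/5 units of Y
Opportunity cost of X for Country B = hours_X / hours_Y = 10/7 = 10/7 units of Y
Terms of trade must be between the two opportunity costs.
Range: 1/5 to 10/7

1/5 to 10/7


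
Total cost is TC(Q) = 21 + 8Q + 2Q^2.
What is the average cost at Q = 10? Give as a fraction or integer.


TC(10) = 21 + 8*10 + 2*10^2
TC(10) = 21 + 80 + 200 = 301
AC = TC/Q = 301/10 = 301/10

301/10


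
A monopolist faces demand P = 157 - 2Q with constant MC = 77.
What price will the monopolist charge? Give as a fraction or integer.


MR = 157 - 4Q
Set MR = MC: 157 - 4Q = 77
Q* = 20
Substitute into demand:
P* = 157 - 2*20 = 117

117


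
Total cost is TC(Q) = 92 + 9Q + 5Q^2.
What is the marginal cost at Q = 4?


MC = dTC/dQ = 9 + 2*5*Q
At Q = 4:
MC = 9 + 10*4
MC = 9 + 40 = 49

49


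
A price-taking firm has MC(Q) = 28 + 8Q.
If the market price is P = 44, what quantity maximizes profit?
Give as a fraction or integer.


In perfect competition, profit is maximized where P = MC.
44 = 28 + 8Q
16 = 8Q
Q* = 16/8 = 2

2


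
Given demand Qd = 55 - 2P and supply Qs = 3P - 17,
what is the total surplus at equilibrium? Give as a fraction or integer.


Find equilibrium: 55 - 2P = 3P - 17
55 + 17 = 5P
P* = 72/5 = 72/5
Q* = 3*72/5 - 17 = 131/5
Inverse demand: P = 55/2 - Q/2, so P_max = 55/2
Inverse supply: P = 17/3 + Q/3, so P_min = 17/3
CS = (1/2) * 131/5 * (55/2 - 72/5) = 17161/100
PS = (1/2) * 131/5 * (72/5 - 17/3) = 17161/150
TS = CS + PS = 17161/100 + 17161/150 = 17161/60

17161/60


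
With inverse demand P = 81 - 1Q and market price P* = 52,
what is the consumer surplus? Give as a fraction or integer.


Maximum willingness to pay (at Q=0): P_max = 81
Quantity demanded at P* = 52:
Q* = (81 - 52)/1 = 29
CS = (1/2) * Q* * (P_max - P*)
CS = (1/2) * 29 * (81 - 52)
CS = (1/2) * 29 * 29 = 841/2

841/2


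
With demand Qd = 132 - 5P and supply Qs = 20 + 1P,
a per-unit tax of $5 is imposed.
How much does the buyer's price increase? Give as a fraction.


With a per-unit tax, the buyer's price increase depends on relative slopes.
Supply slope: d = 1, Demand slope: b = 5
Buyer's price increase = d * tax / (b + d)
= 1 * 5 / (5 + 1)
= 5 / 6 = 5/6

5/6


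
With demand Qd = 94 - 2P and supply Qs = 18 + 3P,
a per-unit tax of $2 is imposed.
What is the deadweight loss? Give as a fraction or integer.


Pre-tax equilibrium quantity: Q* = 318/5
Post-tax equilibrium quantity: Q_tax = 306/5
Reduction in quantity: Q* - Q_tax = 12/5
DWL = (1/2) * tax * (Q* - Q_tax)
DWL = (1/2) * 2 * 12/5 = 12/5

12/5


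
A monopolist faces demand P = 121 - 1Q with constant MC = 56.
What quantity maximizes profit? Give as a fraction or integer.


TR = P*Q = (121 - 1Q)Q = 121Q - 1Q^2
MR = dTR/dQ = 121 - 2Q
Set MR = MC:
121 - 2Q = 56
65 = 2Q
Q* = 65/2 = 65/2

65/2


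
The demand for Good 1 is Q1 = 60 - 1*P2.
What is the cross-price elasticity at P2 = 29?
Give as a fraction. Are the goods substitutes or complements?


dQ1/dP2 = -1
At P2 = 29: Q1 = 60 - 1*29 = 31
Exy = (dQ1/dP2)(P2/Q1) = -1 * 29 / 31 = -29/31
Since Exy < 0, the goods are complements.

-29/31 (complements)


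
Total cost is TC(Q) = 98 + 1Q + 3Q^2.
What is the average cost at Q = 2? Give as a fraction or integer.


TC(2) = 98 + 1*2 + 3*2^2
TC(2) = 98 + 2 + 12 = 112
AC = TC/Q = 112/2 = 56

56


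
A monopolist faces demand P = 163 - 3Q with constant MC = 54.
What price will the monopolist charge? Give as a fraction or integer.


MR = 163 - 6Q
Set MR = MC: 163 - 6Q = 54
Q* = 109/6
Substitute into demand:
P* = 163 - 3*109/6 = 217/2

217/2


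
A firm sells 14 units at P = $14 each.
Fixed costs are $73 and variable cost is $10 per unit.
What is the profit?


Total Revenue = P * Q = 14 * 14 = $196
Total Cost = FC + VC*Q = 73 + 10*14 = $213
Profit = TR - TC = 196 - 213 = $-17

$-17


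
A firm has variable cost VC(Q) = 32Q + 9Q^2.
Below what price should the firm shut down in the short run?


AVC(Q) = VC(Q)/Q = 32 + 9Q
AVC is increasing in Q, so minimum AVC is at Q -> 0+.
Min AVC = 32
The firm should shut down if P < 32.

32


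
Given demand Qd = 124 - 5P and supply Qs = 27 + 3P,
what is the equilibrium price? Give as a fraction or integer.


At equilibrium, Qd = Qs.
124 - 5P = 27 + 3P
124 - 27 = 5P + 3P
97 = 8P
P* = 97/8 = 97/8

97/8


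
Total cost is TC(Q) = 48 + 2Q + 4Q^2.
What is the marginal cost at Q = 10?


MC = dTC/dQ = 2 + 2*4*Q
At Q = 10:
MC = 2 + 8*10
MC = 2 + 80 = 82

82


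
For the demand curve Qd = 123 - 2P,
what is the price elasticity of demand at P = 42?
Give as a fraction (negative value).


dQ/dP = -2
At P = 42: Q = 123 - 2*42 = 39
E = (dQ/dP)(P/Q) = (-2)(42/39) = -28/13

-28/13


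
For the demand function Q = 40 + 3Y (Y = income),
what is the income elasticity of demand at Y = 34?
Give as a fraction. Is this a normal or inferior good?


dQ/dY = 3
At Y = 34: Q = 40 + 3*34 = 142
Ey = (dQ/dY)(Y/Q) = 3 * 34 / 142 = 51/71
Since Ey > 0, this is a normal good.

51/71 (normal good)


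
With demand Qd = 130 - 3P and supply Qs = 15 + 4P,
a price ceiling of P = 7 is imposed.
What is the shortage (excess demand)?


At P = 7:
Qd = 130 - 3*7 = 109
Qs = 15 + 4*7 = 43
Shortage = Qd - Qs = 109 - 43 = 66

66


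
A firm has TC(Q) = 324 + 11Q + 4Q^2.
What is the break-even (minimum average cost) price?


AC(Q) = 324/Q + 11 + 4Q
To minimize: dAC/dQ = -324/Q^2 + 4 = 0
Q^2 = 324/4 = 81
Q* = 9
Min AC = 324/9 + 11 + 4*9
Min AC = 36 + 11 + 36 = 83

83


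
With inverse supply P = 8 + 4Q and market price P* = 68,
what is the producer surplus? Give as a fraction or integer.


Minimum supply price (at Q=0): P_min = 8
Quantity supplied at P* = 68:
Q* = (68 - 8)/4 = 15
PS = (1/2) * Q* * (P* - P_min)
PS = (1/2) * 15 * (68 - 8)
PS = (1/2) * 15 * 60 = 450

450


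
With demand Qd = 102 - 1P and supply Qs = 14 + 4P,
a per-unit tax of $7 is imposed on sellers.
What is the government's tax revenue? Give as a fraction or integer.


With tax on sellers, new supply: Qs' = 14 + 4(P - 7)
= 4P - 14
New equilibrium quantity:
Q_new = 394/5
Tax revenue = tax * Q_new = 7 * 394/5 = 2758/5

2758/5


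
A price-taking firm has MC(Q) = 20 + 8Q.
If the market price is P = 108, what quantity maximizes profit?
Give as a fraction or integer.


In perfect competition, profit is maximized where P = MC.
108 = 20 + 8Q
88 = 8Q
Q* = 88/8 = 11

11


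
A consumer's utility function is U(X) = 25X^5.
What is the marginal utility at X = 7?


MU = dU/dX = 25*5*X^(5-1)
MU = 125*X^4
At X = 7:
MU = 125 * 7^4
MU = 125 * 2401 = 300125

300125


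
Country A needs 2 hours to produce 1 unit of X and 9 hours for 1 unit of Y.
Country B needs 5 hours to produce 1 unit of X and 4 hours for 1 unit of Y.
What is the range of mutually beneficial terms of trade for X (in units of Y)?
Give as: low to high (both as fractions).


Opportunity cost of X for Country A = hours_X / hours_Y = 2/9 = 2/9 units of Y
Opportunity cost of X for Country B = hours_X / hours_Y = 5/4 = 5/4 units of Y
Terms of trade must be between the two opportunity costs.
Range: 2/9 to 5/4

2/9 to 5/4


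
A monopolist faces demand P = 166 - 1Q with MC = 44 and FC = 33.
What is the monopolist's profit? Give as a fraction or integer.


MR = MC: 166 - 2Q = 44
Q* = 61
P* = 166 - 1*61 = 105
Profit = (P* - MC)*Q* - FC
= (105 - 44)*61 - 33
= 61*61 - 33
= 3721 - 33 = 3688

3688


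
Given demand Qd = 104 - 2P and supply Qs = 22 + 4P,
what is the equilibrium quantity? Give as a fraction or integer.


First find equilibrium price:
104 - 2P = 22 + 4P
P* = 82/6 = 41/3
Then substitute into demand:
Q* = 104 - 2 * 41/3 = 230/3

230/3


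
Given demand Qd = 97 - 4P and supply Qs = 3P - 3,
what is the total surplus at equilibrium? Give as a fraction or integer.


Find equilibrium: 97 - 4P = 3P - 3
97 + 3 = 7P
P* = 100/7 = 100/7
Q* = 3*100/7 - 3 = 279/7
Inverse demand: P = 97/4 - Q/4, so P_max = 97/4
Inverse supply: P = 1 + Q/3, so P_min = 1
CS = (1/2) * 279/7 * (97/4 - 100/7) = 77841/392
PS = (1/2) * 279/7 * (100/7 - 1) = 25947/98
TS = CS + PS = 77841/392 + 25947/98 = 25947/56

25947/56


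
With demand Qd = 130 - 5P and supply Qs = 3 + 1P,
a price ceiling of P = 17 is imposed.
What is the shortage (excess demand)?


At P = 17:
Qd = 130 - 5*17 = 45
Qs = 3 + 1*17 = 20
Shortage = Qd - Qs = 45 - 20 = 25

25


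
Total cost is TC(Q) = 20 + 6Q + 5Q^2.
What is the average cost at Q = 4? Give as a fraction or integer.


TC(4) = 20 + 6*4 + 5*4^2
TC(4) = 20 + 24 + 80 = 124
AC = TC/Q = 124/4 = 31

31


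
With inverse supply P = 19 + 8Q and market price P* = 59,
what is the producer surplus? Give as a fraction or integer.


Minimum supply price (at Q=0): P_min = 19
Quantity supplied at P* = 59:
Q* = (59 - 19)/8 = 5
PS = (1/2) * Q* * (P* - P_min)
PS = (1/2) * 5 * (59 - 19)
PS = (1/2) * 5 * 40 = 100

100


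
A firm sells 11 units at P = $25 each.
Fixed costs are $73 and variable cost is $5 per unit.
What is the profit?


Total Revenue = P * Q = 25 * 11 = $275
Total Cost = FC + VC*Q = 73 + 5*11 = $128
Profit = TR - TC = 275 - 128 = $147

$147


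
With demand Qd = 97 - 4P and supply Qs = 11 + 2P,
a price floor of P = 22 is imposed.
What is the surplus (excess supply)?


At P = 22:
Qd = 97 - 4*22 = 9
Qs = 11 + 2*22 = 55
Surplus = Qs - Qd = 55 - 9 = 46

46


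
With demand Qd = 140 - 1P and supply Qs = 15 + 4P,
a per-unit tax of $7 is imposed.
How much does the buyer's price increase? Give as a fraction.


With a per-unit tax, the buyer's price increase depends on relative slopes.
Supply slope: d = 4, Demand slope: b = 1
Buyer's price increase = d * tax / (b + d)
= 4 * 7 / (1 + 4)
= 28 / 5 = 28/5

28/5


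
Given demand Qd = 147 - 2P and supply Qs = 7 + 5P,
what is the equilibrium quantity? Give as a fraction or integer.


First find equilibrium price:
147 - 2P = 7 + 5P
P* = 140/7 = 20
Then substitute into demand:
Q* = 147 - 2 * 20 = 107

107


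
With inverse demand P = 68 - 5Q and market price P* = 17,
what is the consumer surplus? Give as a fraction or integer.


Maximum willingness to pay (at Q=0): P_max = 68
Quantity demanded at P* = 17:
Q* = (68 - 17)/5 = 51/5
CS = (1/2) * Q* * (P_max - P*)
CS = (1/2) * 51/5 * (68 - 17)
CS = (1/2) * 51/5 * 51 = 2601/10

2601/10


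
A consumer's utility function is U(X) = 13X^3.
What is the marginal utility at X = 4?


MU = dU/dX = 13*3*X^(3-1)
MU = 39*X^2
At X = 4:
MU = 39 * 4^2
MU = 39 * 16 = 624

624


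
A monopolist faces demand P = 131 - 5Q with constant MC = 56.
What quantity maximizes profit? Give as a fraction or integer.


TR = P*Q = (131 - 5Q)Q = 131Q - 5Q^2
MR = dTR/dQ = 131 - 10Q
Set MR = MC:
131 - 10Q = 56
75 = 10Q
Q* = 75/10 = 15/2

15/2


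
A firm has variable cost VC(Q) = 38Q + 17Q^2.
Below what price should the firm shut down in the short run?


AVC(Q) = VC(Q)/Q = 38 + 17Q
AVC is increasing in Q, so minimum AVC is at Q -> 0+.
Min AVC = 38
The firm should shut down if P < 38.

38


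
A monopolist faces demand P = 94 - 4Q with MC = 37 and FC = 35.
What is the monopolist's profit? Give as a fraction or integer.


MR = MC: 94 - 8Q = 37
Q* = 57/8
P* = 94 - 4*57/8 = 131/2
Profit = (P* - MC)*Q* - FC
= (131/2 - 37)*57/8 - 35
= 57/2*57/8 - 35
= 3249/16 - 35 = 2689/16

2689/16


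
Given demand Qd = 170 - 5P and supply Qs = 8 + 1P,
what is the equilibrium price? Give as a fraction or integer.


At equilibrium, Qd = Qs.
170 - 5P = 8 + 1P
170 - 8 = 5P + 1P
162 = 6P
P* = 162/6 = 27

27


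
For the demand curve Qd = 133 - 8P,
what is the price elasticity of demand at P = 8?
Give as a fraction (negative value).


dQ/dP = -8
At P = 8: Q = 133 - 8*8 = 69
E = (dQ/dP)(P/Q) = (-8)(8/69) = -64/69

-64/69


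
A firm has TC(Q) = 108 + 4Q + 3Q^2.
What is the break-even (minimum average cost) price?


AC(Q) = 108/Q + 4 + 3Q
To minimize: dAC/dQ = -108/Q^2 + 3 = 0
Q^2 = 108/3 = 36
Q* = 6
Min AC = 108/6 + 4 + 3*6
Min AC = 18 + 4 + 18 = 40

40


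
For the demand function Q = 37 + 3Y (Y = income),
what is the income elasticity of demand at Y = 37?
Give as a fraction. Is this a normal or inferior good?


dQ/dY = 3
At Y = 37: Q = 37 + 3*37 = 148
Ey = (dQ/dY)(Y/Q) = 3 * 37 / 148 = 3/4
Since Ey > 0, this is a normal good.

3/4 (normal good)


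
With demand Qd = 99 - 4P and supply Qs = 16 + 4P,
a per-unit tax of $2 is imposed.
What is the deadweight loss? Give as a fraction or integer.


Pre-tax equilibrium quantity: Q* = 115/2
Post-tax equilibrium quantity: Q_tax = 107/2
Reduction in quantity: Q* - Q_tax = 4
DWL = (1/2) * tax * (Q* - Q_tax)
DWL = (1/2) * 2 * 4 = 4

4


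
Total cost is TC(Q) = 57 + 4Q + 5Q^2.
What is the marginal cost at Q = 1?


MC = dTC/dQ = 4 + 2*5*Q
At Q = 1:
MC = 4 + 10*1
MC = 4 + 10 = 14

14


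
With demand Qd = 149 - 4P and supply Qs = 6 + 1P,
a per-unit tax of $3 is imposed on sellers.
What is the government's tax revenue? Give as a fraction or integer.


With tax on sellers, new supply: Qs' = 6 + 1(P - 3)
= 3 + 1P
New equilibrium quantity:
Q_new = 161/5
Tax revenue = tax * Q_new = 3 * 161/5 = 483/5

483/5


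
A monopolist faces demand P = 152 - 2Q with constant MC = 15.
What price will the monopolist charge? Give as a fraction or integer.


MR = 152 - 4Q
Set MR = MC: 152 - 4Q = 15
Q* = 137/4
Substitute into demand:
P* = 152 - 2*137/4 = 167/2

167/2


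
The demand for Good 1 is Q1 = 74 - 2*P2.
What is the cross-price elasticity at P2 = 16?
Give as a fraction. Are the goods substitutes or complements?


dQ1/dP2 = -2
At P2 = 16: Q1 = 74 - 2*16 = 42
Exy = (dQ1/dP2)(P2/Q1) = -2 * 16 / 42 = -16/21
Since Exy < 0, the goods are complements.

-16/21 (complements)


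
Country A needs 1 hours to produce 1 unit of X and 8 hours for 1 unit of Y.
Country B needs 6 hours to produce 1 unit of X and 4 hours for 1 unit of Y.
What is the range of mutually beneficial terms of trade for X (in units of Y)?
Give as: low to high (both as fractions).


Opportunity cost of X for Country A = hours_X / hours_Y = 1/8 = 1/8 units of Y
Opportunity cost of X for Country B = hours_X / hours_Y = 6/4 = 3/2 units of Y
Terms of trade must be between the two opportunity costs.
Range: 1/8 to 3/2

1/8 to 3/2


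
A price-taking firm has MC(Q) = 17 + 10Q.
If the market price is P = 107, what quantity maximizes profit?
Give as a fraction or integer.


In perfect competition, profit is maximized where P = MC.
107 = 17 + 10Q
90 = 10Q
Q* = 90/10 = 9

9


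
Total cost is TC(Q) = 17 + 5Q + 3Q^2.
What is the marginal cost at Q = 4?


MC = dTC/dQ = 5 + 2*3*Q
At Q = 4:
MC = 5 + 6*4
MC = 5 + 24 = 29

29


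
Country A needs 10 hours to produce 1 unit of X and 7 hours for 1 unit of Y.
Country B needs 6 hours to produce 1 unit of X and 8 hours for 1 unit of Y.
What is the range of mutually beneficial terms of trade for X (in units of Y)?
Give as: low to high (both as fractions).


Opportunity cost of X for Country A = hours_X / hours_Y = 10/7 = 10/7 units of Y
Opportunity cost of X for Country B = hours_X / hours_Y = 6/8 = 3/4 units of Y
Terms of trade must be between the two opportunity costs.
Range: 3/4 to 10/7

3/4 to 10/7


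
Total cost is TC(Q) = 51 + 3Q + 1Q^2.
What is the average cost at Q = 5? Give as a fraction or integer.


TC(5) = 51 + 3*5 + 1*5^2
TC(5) = 51 + 15 + 25 = 91
AC = TC/Q = 91/5 = 91/5

91/5


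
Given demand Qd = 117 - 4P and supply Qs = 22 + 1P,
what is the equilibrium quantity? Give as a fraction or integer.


First find equilibrium price:
117 - 4P = 22 + 1P
P* = 95/5 = 19
Then substitute into demand:
Q* = 117 - 4 * 19 = 41

41


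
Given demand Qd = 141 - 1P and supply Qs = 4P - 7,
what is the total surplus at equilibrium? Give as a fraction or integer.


Find equilibrium: 141 - 1P = 4P - 7
141 + 7 = 5P
P* = 148/5 = 148/5
Q* = 4*148/5 - 7 = 557/5
Inverse demand: P = 141 - Q/1, so P_max = 141
Inverse supply: P = 7/4 + Q/4, so P_min = 7/4
CS = (1/2) * 557/5 * (141 - 148/5) = 310249/50
PS = (1/2) * 557/5 * (148/5 - 7/4) = 310249/200
TS = CS + PS = 310249/50 + 310249/200 = 310249/40

310249/40


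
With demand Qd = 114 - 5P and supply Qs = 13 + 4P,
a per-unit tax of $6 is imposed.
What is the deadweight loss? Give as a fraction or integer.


Pre-tax equilibrium quantity: Q* = 521/9
Post-tax equilibrium quantity: Q_tax = 401/9
Reduction in quantity: Q* - Q_tax = 40/3
DWL = (1/2) * tax * (Q* - Q_tax)
DWL = (1/2) * 6 * 40/3 = 40

40


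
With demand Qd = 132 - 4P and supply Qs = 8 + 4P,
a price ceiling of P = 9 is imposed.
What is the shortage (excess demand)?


At P = 9:
Qd = 132 - 4*9 = 96
Qs = 8 + 4*9 = 44
Shortage = Qd - Qs = 96 - 44 = 52

52


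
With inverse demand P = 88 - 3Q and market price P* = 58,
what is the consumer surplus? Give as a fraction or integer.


Maximum willingness to pay (at Q=0): P_max = 88
Quantity demanded at P* = 58:
Q* = (88 - 58)/3 = 10
CS = (1/2) * Q* * (P_max - P*)
CS = (1/2) * 10 * (88 - 58)
CS = (1/2) * 10 * 30 = 150

150


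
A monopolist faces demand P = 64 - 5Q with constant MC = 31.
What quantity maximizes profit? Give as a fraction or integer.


TR = P*Q = (64 - 5Q)Q = 64Q - 5Q^2
MR = dTR/dQ = 64 - 10Q
Set MR = MC:
64 - 10Q = 31
33 = 10Q
Q* = 33/10 = 33/10

33/10


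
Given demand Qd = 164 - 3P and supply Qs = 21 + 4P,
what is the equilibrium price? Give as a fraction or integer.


At equilibrium, Qd = Qs.
164 - 3P = 21 + 4P
164 - 21 = 3P + 4P
143 = 7P
P* = 143/7 = 143/7

143/7


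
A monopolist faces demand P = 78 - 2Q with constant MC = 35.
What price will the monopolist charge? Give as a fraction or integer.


MR = 78 - 4Q
Set MR = MC: 78 - 4Q = 35
Q* = 43/4
Substitute into demand:
P* = 78 - 2*43/4 = 113/2

113/2


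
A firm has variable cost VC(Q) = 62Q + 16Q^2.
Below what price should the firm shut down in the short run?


AVC(Q) = VC(Q)/Q = 62 + 16Q
AVC is increasing in Q, so minimum AVC is at Q -> 0+.
Min AVC = 62
The firm should shut down if P < 62.

62


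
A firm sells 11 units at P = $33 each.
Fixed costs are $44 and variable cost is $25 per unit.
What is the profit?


Total Revenue = P * Q = 33 * 11 = $363
Total Cost = FC + VC*Q = 44 + 25*11 = $319
Profit = TR - TC = 363 - 319 = $44

$44


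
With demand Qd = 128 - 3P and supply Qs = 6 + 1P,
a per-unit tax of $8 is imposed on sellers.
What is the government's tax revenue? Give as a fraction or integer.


With tax on sellers, new supply: Qs' = 6 + 1(P - 8)
= 1P - 2
New equilibrium quantity:
Q_new = 61/2
Tax revenue = tax * Q_new = 8 * 61/2 = 244

244


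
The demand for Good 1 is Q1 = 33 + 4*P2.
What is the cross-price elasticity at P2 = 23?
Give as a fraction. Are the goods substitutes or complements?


dQ1/dP2 = 4
At P2 = 23: Q1 = 33 + 4*23 = 125
Exy = (dQ1/dP2)(P2/Q1) = 4 * 23 / 125 = 92/125
Since Exy > 0, the goods are substitutes.

92/125 (substitutes)


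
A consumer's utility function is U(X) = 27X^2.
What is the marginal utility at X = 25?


MU = dU/dX = 27*2*X^(2-1)
MU = 54*X^1
At X = 25:
MU = 54 * 25^1
MU = 54 * 25 = 1350

1350


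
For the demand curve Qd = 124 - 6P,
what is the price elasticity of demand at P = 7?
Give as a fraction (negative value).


dQ/dP = -6
At P = 7: Q = 124 - 6*7 = 82
E = (dQ/dP)(P/Q) = (-6)(7/82) = -21/41

-21/41


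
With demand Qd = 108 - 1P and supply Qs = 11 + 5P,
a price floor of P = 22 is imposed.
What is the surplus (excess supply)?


At P = 22:
Qd = 108 - 1*22 = 86
Qs = 11 + 5*22 = 121
Surplus = Qs - Qd = 121 - 86 = 35

35


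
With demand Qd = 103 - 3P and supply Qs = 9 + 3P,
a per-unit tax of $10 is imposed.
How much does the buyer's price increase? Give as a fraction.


With a per-unit tax, the buyer's price increase depends on relative slopes.
Supply slope: d = 3, Demand slope: b = 3
Buyer's price increase = d * tax / (b + d)
= 3 * 10 / (3 + 3)
= 30 / 6 = 5

5


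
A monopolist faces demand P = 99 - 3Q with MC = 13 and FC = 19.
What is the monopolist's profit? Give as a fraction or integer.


MR = MC: 99 - 6Q = 13
Q* = 43/3
P* = 99 - 3*43/3 = 56
Profit = (P* - MC)*Q* - FC
= (56 - 13)*43/3 - 19
= 43*43/3 - 19
= 1849/3 - 19 = 1792/3

1792/3


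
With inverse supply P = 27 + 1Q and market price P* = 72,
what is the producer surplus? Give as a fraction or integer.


Minimum supply price (at Q=0): P_min = 27
Quantity supplied at P* = 72:
Q* = (72 - 27)/1 = 45
PS = (1/2) * Q* * (P* - P_min)
PS = (1/2) * 45 * (72 - 27)
PS = (1/2) * 45 * 45 = 2025/2

2025/2


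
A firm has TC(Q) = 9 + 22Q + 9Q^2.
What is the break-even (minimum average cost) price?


AC(Q) = 9/Q + 22 + 9Q
To minimize: dAC/dQ = -9/Q^2 + 9 = 0
Q^2 = 9/9 = 1
Q* = 1
Min AC = 9/1 + 22 + 9*1
Min AC = 9 + 22 + 9 = 40

40


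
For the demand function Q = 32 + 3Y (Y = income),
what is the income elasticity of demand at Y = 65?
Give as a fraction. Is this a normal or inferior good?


dQ/dY = 3
At Y = 65: Q = 32 + 3*65 = 227
Ey = (dQ/dY)(Y/Q) = 3 * 65 / 227 = 195/227
Since Ey > 0, this is a normal good.

195/227 (normal good)


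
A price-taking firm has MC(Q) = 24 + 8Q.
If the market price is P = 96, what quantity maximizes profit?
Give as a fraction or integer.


In perfect competition, profit is maximized where P = MC.
96 = 24 + 8Q
72 = 8Q
Q* = 72/8 = 9

9


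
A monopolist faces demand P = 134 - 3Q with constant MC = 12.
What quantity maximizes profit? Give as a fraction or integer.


TR = P*Q = (134 - 3Q)Q = 134Q - 3Q^2
MR = dTR/dQ = 134 - 6Q
Set MR = MC:
134 - 6Q = 12
122 = 6Q
Q* = 122/6 = 61/3

61/3


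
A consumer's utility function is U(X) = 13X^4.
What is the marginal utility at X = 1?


MU = dU/dX = 13*4*X^(4-1)
MU = 52*X^3
At X = 1:
MU = 52 * 1^3
MU = 52 * 1 = 52

52


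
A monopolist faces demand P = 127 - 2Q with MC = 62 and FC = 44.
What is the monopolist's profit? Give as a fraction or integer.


MR = MC: 127 - 4Q = 62
Q* = 65/4
P* = 127 - 2*65/4 = 189/2
Profit = (P* - MC)*Q* - FC
= (189/2 - 62)*65/4 - 44
= 65/2*65/4 - 44
= 4225/8 - 44 = 3873/8

3873/8


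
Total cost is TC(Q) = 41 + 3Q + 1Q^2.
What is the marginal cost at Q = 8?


MC = dTC/dQ = 3 + 2*1*Q
At Q = 8:
MC = 3 + 2*8
MC = 3 + 16 = 19

19


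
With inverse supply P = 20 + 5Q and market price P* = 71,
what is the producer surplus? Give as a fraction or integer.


Minimum supply price (at Q=0): P_min = 20
Quantity supplied at P* = 71:
Q* = (71 - 20)/5 = 51/5
PS = (1/2) * Q* * (P* - P_min)
PS = (1/2) * 51/5 * (71 - 20)
PS = (1/2) * 51/5 * 51 = 2601/10

2601/10


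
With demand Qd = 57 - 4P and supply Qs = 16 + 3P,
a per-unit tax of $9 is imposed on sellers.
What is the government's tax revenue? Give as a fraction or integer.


With tax on sellers, new supply: Qs' = 16 + 3(P - 9)
= 3P - 11
New equilibrium quantity:
Q_new = 127/7
Tax revenue = tax * Q_new = 9 * 127/7 = 1143/7

1143/7


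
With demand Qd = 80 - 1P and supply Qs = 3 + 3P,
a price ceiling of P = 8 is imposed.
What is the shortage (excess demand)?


At P = 8:
Qd = 80 - 1*8 = 72
Qs = 3 + 3*8 = 27
Shortage = Qd - Qs = 72 - 27 = 45

45


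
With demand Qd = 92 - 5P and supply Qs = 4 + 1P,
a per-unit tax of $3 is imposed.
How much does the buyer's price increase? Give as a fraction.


With a per-unit tax, the buyer's price increase depends on relative slopes.
Supply slope: d = 1, Demand slope: b = 5
Buyer's price increase = d * tax / (b + d)
= 1 * 3 / (5 + 1)
= 3 / 6 = 1/2

1/2


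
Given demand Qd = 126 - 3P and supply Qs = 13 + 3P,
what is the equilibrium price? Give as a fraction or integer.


At equilibrium, Qd = Qs.
126 - 3P = 13 + 3P
126 - 13 = 3P + 3P
113 = 6P
P* = 113/6 = 113/6

113/6


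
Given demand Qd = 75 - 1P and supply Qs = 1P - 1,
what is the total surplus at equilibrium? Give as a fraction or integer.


Find equilibrium: 75 - 1P = 1P - 1
75 + 1 = 2P
P* = 76/2 = 38
Q* = 1*38 - 1 = 37
Inverse demand: P = 75 - Q/1, so P_max = 75
Inverse supply: P = 1 + Q/1, so P_min = 1
CS = (1/2) * 37 * (75 - 38) = 1369/2
PS = (1/2) * 37 * (38 - 1) = 1369/2
TS = CS + PS = 1369/2 + 1369/2 = 1369

1369


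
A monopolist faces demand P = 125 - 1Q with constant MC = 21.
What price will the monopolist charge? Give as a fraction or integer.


MR = 125 - 2Q
Set MR = MC: 125 - 2Q = 21
Q* = 52
Substitute into demand:
P* = 125 - 1*52 = 73

73


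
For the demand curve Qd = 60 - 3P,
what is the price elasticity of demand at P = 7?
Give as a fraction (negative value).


dQ/dP = -3
At P = 7: Q = 60 - 3*7 = 39
E = (dQ/dP)(P/Q) = (-3)(7/39) = -7/13

-7/13


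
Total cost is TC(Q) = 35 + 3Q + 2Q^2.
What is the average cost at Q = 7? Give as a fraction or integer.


TC(7) = 35 + 3*7 + 2*7^2
TC(7) = 35 + 21 + 98 = 154
AC = TC/Q = 154/7 = 22

22


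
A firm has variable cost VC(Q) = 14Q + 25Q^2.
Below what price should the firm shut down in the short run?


AVC(Q) = VC(Q)/Q = 14 + 25Q
AVC is increasing in Q, so minimum AVC is at Q -> 0+.
Min AVC = 14
The firm should shut down if P < 14.

14


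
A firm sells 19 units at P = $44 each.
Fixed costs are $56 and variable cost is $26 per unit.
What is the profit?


Total Revenue = P * Q = 44 * 19 = $836
Total Cost = FC + VC*Q = 56 + 26*19 = $550
Profit = TR - TC = 836 - 550 = $286

$286


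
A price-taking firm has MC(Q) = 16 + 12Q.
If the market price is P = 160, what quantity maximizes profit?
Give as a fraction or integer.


In perfect competition, profit is maximized where P = MC.
160 = 16 + 12Q
144 = 12Q
Q* = 144/12 = 12

12


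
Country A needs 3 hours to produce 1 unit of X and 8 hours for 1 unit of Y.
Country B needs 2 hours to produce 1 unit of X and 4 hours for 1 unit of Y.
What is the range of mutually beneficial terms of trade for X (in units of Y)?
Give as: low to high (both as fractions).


Opportunity cost of X for Country A = hours_X / hours_Y = 3/8 = 3/8 units of Y
Opportunity cost of X for Country B = hours_X / hours_Y = 2/4 = 1/2 units of Y
Terms of trade must be between the two opportunity costs.
Range: 3/8 to 1/2

3/8 to 1/2


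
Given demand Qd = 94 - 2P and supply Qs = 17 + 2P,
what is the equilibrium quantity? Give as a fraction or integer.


First find equilibrium price:
94 - 2P = 17 + 2P
P* = 77/4 = 77/4
Then substitute into demand:
Q* = 94 - 2 * 77/4 = 111/2

111/2


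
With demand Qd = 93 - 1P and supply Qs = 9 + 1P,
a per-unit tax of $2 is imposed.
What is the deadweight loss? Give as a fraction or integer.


Pre-tax equilibrium quantity: Q* = 51
Post-tax equilibrium quantity: Q_tax = 50
Reduction in quantity: Q* - Q_tax = 1
DWL = (1/2) * tax * (Q* - Q_tax)
DWL = (1/2) * 2 * 1 = 1

1


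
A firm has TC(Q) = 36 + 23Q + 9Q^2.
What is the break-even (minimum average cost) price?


AC(Q) = 36/Q + 23 + 9Q
To minimize: dAC/dQ = -36/Q^2 + 9 = 0
Q^2 = 36/9 = 4
Q* = 2
Min AC = 36/2 + 23 + 9*2
Min AC = 18 + 23 + 18 = 59

59


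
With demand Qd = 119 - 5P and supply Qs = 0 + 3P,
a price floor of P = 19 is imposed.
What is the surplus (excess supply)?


At P = 19:
Qd = 119 - 5*19 = 24
Qs = 0 + 3*19 = 57
Surplus = Qs - Qd = 57 - 24 = 33

33


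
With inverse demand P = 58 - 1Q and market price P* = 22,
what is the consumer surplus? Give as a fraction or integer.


Maximum willingness to pay (at Q=0): P_max = 58
Quantity demanded at P* = 22:
Q* = (58 - 22)/1 = 36
CS = (1/2) * Q* * (P_max - P*)
CS = (1/2) * 36 * (58 - 22)
CS = (1/2) * 36 * 36 = 648

648


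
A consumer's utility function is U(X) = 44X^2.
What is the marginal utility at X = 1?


MU = dU/dX = 44*2*X^(2-1)
MU = 88*X^1
At X = 1:
MU = 88 * 1^1
MU = 88 * 1 = 88

88


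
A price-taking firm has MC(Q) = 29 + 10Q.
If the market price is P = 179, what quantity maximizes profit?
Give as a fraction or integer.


In perfect competition, profit is maximized where P = MC.
179 = 29 + 10Q
150 = 10Q
Q* = 150/10 = 15

15


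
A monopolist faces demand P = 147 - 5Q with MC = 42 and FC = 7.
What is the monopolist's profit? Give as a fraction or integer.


MR = MC: 147 - 10Q = 42
Q* = 21/2
P* = 147 - 5*21/2 = 189/2
Profit = (P* - MC)*Q* - FC
= (189/2 - 42)*21/2 - 7
= 105/2*21/2 - 7
= 2205/4 - 7 = 2177/4

2177/4


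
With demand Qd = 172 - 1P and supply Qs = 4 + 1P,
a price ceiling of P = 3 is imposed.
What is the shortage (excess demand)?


At P = 3:
Qd = 172 - 1*3 = 169
Qs = 4 + 1*3 = 7
Shortage = Qd - Qs = 169 - 7 = 162

162


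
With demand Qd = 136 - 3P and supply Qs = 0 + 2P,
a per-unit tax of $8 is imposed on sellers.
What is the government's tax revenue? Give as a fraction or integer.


With tax on sellers, new supply: Qs' = 0 + 2(P - 8)
= 2P - 16
New equilibrium quantity:
Q_new = 224/5
Tax revenue = tax * Q_new = 8 * 224/5 = 1792/5

1792/5


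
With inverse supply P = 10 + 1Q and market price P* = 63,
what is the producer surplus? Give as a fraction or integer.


Minimum supply price (at Q=0): P_min = 10
Quantity supplied at P* = 63:
Q* = (63 - 10)/1 = 53
PS = (1/2) * Q* * (P* - P_min)
PS = (1/2) * 53 * (63 - 10)
PS = (1/2) * 53 * 53 = 2809/2

2809/2


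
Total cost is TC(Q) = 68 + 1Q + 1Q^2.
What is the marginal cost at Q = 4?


MC = dTC/dQ = 1 + 2*1*Q
At Q = 4:
MC = 1 + 2*4
MC = 1 + 8 = 9

9


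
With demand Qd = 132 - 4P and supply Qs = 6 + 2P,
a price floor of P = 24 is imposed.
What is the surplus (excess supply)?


At P = 24:
Qd = 132 - 4*24 = 36
Qs = 6 + 2*24 = 54
Surplus = Qs - Qd = 54 - 36 = 18

18


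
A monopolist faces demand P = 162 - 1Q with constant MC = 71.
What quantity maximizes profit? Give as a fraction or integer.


TR = P*Q = (162 - 1Q)Q = 162Q - 1Q^2
MR = dTR/dQ = 162 - 2Q
Set MR = MC:
162 - 2Q = 71
91 = 2Q
Q* = 91/2 = 91/2

91/2


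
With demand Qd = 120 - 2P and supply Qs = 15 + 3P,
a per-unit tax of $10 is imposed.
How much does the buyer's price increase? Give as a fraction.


With a per-unit tax, the buyer's price increase depends on relative slopes.
Supply slope: d = 3, Demand slope: b = 2
Buyer's price increase = d * tax / (b + d)
= 3 * 10 / (2 + 3)
= 30 / 5 = 6

6


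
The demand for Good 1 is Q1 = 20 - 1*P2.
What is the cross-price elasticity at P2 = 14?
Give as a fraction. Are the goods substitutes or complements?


dQ1/dP2 = -1
At P2 = 14: Q1 = 20 - 1*14 = 6
Exy = (dQ1/dP2)(P2/Q1) = -1 * 14 / 6 = -7/3
Since Exy < 0, the goods are complements.

-7/3 (complements)


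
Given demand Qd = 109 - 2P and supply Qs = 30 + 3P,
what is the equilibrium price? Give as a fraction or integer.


At equilibrium, Qd = Qs.
109 - 2P = 30 + 3P
109 - 30 = 2P + 3P
79 = 5P
P* = 79/5 = 79/5

79/5


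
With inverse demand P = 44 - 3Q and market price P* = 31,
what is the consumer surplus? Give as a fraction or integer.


Maximum willingness to pay (at Q=0): P_max = 44
Quantity demanded at P* = 31:
Q* = (44 - 31)/3 = 13/3
CS = (1/2) * Q* * (P_max - P*)
CS = (1/2) * 13/3 * (44 - 31)
CS = (1/2) * 13/3 * 13 = 169/6

169/6


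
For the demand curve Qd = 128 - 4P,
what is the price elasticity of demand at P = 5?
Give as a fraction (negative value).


dQ/dP = -4
At P = 5: Q = 128 - 4*5 = 108
E = (dQ/dP)(P/Q) = (-4)(5/108) = -5/27

-5/27


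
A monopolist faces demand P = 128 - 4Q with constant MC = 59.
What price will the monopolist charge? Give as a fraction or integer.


MR = 128 - 8Q
Set MR = MC: 128 - 8Q = 59
Q* = 69/8
Substitute into demand:
P* = 128 - 4*69/8 = 187/2

187/2


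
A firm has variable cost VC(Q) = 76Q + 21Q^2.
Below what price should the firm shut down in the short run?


AVC(Q) = VC(Q)/Q = 76 + 21Q
AVC is increasing in Q, so minimum AVC is at Q -> 0+.
Min AVC = 76
The firm should shut down if P < 76.

76


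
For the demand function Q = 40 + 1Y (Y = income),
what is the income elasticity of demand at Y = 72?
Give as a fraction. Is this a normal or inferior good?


dQ/dY = 1
At Y = 72: Q = 40 + 1*72 = 112
Ey = (dQ/dY)(Y/Q) = 1 * 72 / 112 = 9/14
Since Ey > 0, this is a normal good.

9/14 (normal good)


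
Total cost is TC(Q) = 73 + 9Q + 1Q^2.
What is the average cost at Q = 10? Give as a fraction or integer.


TC(10) = 73 + 9*10 + 1*10^2
TC(10) = 73 + 90 + 100 = 263
AC = TC/Q = 263/10 = 263/10

263/10


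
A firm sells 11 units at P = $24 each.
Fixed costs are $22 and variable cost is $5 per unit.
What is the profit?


Total Revenue = P * Q = 24 * 11 = $264
Total Cost = FC + VC*Q = 22 + 5*11 = $77
Profit = TR - TC = 264 - 77 = $187

$187


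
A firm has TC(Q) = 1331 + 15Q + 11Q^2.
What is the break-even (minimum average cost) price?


AC(Q) = 1331/Q + 15 + 11Q
To minimize: dAC/dQ = -1331/Q^2 + 11 = 0
Q^2 = 1331/11 = 121
Q* = 11
Min AC = 1331/11 + 15 + 11*11
Min AC = 121 + 15 + 121 = 257

257


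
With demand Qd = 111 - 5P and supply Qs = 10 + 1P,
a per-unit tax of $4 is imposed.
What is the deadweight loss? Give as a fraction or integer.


Pre-tax equilibrium quantity: Q* = 161/6
Post-tax equilibrium quantity: Q_tax = 47/2
Reduction in quantity: Q* - Q_tax = 10/3
DWL = (1/2) * tax * (Q* - Q_tax)
DWL = (1/2) * 4 * 10/3 = 20/3

20/3


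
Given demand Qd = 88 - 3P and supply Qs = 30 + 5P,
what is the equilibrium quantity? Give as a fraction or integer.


First find equilibrium price:
88 - 3P = 30 + 5P
P* = 58/8 = 29/4
Then substitute into demand:
Q* = 88 - 3 * 29/4 = 265/4

265/4


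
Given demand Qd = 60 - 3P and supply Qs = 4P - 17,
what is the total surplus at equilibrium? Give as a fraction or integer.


Find equilibrium: 60 - 3P = 4P - 17
60 + 17 = 7P
P* = 77/7 = 11
Q* = 4*11 - 17 = 27
Inverse demand: P = 20 - Q/3, so P_max = 20
Inverse supply: P = 17/4 + Q/4, so P_min = 17/4
CS = (1/2) * 27 * (20 - 11) = 243/2
PS = (1/2) * 27 * (11 - 17/4) = 729/8
TS = CS + PS = 243/2 + 729/8 = 1701/8

1701/8


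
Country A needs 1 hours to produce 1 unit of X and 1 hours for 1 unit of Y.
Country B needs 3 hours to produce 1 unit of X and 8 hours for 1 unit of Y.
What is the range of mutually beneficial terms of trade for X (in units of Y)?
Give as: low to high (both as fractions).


Opportunity cost of X for Country A = hours_X / hours_Y = 1/1 = 1 units of Y
Opportunity cost of X for Country B = hours_X / hours_Y = 3/8 = 3/8 units of Y
Terms of trade must be between the two opportunity costs.
Range: 3/8 to 1

3/8 to 1


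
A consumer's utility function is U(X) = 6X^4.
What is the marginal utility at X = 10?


MU = dU/dX = 6*4*X^(4-1)
MU = 24*X^3
At X = 10:
MU = 24 * 10^3
MU = 24 * 1000 = 24000

24000


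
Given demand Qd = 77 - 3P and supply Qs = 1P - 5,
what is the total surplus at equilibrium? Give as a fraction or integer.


Find equilibrium: 77 - 3P = 1P - 5
77 + 5 = 4P
P* = 82/4 = 41/2
Q* = 1*41/2 - 5 = 31/2
Inverse demand: P = 77/3 - Q/3, so P_max = 77/3
Inverse supply: P = 5 + Q/1, so P_min = 5
CS = (1/2) * 31/2 * (77/3 - 41/2) = 961/24
PS = (1/2) * 31/2 * (41/2 - 5) = 961/8
TS = CS + PS = 961/24 + 961/8 = 961/6

961/6
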